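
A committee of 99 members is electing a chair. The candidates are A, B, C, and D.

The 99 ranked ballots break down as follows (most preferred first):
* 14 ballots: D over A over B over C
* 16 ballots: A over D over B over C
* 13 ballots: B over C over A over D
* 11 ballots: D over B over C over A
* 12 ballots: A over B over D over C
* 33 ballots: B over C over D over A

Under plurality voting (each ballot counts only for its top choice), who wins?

B

First-place votes: A 28, B 46, C 0, D 25.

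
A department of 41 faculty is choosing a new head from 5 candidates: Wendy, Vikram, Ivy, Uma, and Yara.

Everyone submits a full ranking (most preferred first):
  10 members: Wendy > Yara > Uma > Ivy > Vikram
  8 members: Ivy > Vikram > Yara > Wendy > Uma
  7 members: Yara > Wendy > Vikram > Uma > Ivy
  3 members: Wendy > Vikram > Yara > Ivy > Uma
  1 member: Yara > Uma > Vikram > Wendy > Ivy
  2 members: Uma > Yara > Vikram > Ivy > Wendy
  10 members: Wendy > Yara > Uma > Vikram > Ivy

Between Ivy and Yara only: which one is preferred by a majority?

Ivy is ranked above Yara on 8 ballots; Yara above Ivy on 33.

Yara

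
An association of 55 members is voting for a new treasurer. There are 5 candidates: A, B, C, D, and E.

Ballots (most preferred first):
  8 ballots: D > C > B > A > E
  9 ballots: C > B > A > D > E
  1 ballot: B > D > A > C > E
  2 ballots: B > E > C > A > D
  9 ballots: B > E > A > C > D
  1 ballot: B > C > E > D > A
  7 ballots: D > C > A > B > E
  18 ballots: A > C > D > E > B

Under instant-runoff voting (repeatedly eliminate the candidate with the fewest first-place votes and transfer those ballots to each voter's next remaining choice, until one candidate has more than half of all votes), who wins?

B

Round 1: A 18, B 13, C 9, D 15, E 0. E eliminated.
Round 2: A 18, B 13, C 9, D 15. C eliminated.
Round 3: A 18, B 22, D 15. D eliminated.
Round 4: A 25, B 30. B has a majority (≥28).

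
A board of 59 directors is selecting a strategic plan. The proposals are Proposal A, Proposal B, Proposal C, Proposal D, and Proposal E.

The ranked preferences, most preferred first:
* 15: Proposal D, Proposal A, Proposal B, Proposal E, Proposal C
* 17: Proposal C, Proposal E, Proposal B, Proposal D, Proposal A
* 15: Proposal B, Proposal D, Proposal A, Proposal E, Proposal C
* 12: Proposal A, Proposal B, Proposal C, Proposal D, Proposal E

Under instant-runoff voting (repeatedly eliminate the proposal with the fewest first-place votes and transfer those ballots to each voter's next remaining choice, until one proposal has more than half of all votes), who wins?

Round 1: Proposal A 12, Proposal B 15, Proposal C 17, Proposal D 15, Proposal E 0. Proposal E eliminated.
Round 2: Proposal A 12, Proposal B 15, Proposal C 17, Proposal D 15. Proposal A eliminated.
Round 3: Proposal B 27, Proposal C 17, Proposal D 15. Proposal D eliminated.
Round 4: Proposal B 42, Proposal C 17. Proposal B has a majority (≥30).

Proposal B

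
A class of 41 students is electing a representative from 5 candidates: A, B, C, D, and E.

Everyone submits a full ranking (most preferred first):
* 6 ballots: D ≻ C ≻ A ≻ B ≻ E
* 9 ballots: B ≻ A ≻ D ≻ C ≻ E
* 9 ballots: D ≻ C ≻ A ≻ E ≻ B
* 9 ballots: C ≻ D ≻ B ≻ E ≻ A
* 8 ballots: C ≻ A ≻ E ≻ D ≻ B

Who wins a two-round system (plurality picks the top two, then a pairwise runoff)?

D

Round 1 first-place votes: A 0, B 9, C 17, D 15, E 0. C and D advance.
Runoff: C is ranked above D on 17 ballots, D above C on 24.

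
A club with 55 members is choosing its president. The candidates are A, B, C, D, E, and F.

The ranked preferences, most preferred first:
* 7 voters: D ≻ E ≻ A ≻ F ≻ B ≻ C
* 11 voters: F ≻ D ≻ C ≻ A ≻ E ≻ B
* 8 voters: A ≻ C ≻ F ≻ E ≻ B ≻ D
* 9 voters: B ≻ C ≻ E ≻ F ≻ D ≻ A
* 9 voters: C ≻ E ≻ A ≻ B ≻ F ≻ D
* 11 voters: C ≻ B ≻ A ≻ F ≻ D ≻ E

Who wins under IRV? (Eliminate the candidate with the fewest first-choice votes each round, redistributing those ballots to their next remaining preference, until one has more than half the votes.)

Round 1: A 8, B 9, C 20, D 7, E 0, F 11. E eliminated.
Round 2: A 8, B 9, C 20, D 7, F 11. D eliminated.
Round 3: A 15, B 9, C 20, F 11. B eliminated.
Round 4: A 15, C 29, F 11. C has a majority (≥28).

C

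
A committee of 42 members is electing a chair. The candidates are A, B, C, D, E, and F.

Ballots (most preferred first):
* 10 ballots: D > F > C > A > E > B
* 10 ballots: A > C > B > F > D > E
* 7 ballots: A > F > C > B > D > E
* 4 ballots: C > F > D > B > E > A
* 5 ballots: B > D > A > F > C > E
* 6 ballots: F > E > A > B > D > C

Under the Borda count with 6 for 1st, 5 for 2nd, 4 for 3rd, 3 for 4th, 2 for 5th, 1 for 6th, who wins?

A: 10×3 + 10×6 + 7×6 + 4×1 + 5×4 + 6×4 = 180
B: 10×1 + 10×4 + 7×3 + 4×3 + 5×6 + 6×3 = 131
C: 10×4 + 10×5 + 7×4 + 4×6 + 5×2 + 6×1 = 158
D: 10×6 + 10×2 + 7×2 + 4×4 + 5×5 + 6×2 = 147
E: 10×2 + 10×1 + 7×1 + 4×2 + 5×1 + 6×5 = 80
F: 10×5 + 10×3 + 7×5 + 4×5 + 5×3 + 6×6 = 186

F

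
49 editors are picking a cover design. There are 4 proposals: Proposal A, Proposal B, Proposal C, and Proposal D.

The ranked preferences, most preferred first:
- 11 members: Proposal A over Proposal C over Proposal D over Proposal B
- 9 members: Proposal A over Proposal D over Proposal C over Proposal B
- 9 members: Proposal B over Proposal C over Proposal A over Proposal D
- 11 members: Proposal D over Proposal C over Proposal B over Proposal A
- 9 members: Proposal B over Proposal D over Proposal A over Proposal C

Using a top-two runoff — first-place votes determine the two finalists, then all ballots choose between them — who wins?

Proposal B

Round 1 first-place votes: Proposal A 20, Proposal B 18, Proposal C 0, Proposal D 11. Proposal A and Proposal B advance.
Runoff: Proposal A is ranked above Proposal B on 20 ballots, Proposal B above Proposal A on 29.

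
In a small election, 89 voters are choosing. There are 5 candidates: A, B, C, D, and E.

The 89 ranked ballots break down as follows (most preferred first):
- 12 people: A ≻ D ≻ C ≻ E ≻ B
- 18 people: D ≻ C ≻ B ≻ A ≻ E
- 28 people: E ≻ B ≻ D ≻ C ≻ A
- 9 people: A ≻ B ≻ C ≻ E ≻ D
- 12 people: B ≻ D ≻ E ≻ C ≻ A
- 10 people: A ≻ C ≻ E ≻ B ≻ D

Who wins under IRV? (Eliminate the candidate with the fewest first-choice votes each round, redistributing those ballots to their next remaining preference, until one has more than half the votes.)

Round 1: A 31, B 12, C 0, D 18, E 28. C eliminated.
Round 2: A 31, B 12, D 18, E 28. B eliminated.
Round 3: A 31, D 30, E 28. E eliminated.
Round 4: A 31, D 58. D has a majority (≥45).

D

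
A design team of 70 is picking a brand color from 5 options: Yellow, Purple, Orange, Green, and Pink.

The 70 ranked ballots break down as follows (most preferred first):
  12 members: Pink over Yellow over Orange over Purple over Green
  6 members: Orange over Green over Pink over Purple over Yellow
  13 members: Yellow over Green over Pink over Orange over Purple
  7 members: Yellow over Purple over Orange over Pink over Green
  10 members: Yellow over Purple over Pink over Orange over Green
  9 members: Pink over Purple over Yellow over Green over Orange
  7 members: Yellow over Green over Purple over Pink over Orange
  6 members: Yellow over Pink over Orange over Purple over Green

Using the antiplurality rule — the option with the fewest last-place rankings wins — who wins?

Pink

Last-place votes: Yellow 6, Purple 13, Orange 16, Green 35, Pink 0.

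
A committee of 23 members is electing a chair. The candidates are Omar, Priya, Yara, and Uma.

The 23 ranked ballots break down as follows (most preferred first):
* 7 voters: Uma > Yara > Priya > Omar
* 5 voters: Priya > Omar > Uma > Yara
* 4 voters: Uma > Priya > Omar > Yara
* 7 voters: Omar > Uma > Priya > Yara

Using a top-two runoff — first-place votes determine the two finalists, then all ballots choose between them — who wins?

Omar

Round 1 first-place votes: Omar 7, Priya 5, Yara 0, Uma 11. Uma and Omar advance.
Runoff: Uma is ranked above Omar on 11 ballots, Omar above Uma on 12.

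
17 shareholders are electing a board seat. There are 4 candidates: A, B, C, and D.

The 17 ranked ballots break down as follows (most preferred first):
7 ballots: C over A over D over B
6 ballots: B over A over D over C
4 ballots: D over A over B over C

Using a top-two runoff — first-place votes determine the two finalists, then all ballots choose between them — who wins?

B

Round 1 first-place votes: A 0, B 6, C 7, D 4. C and B advance.
Runoff: C is ranked above B on 7 ballots, B above C on 10.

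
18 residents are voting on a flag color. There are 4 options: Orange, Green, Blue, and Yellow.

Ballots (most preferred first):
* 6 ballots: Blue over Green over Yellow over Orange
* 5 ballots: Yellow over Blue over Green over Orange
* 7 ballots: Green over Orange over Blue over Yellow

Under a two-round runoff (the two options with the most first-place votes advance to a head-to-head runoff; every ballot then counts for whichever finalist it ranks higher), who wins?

Round 1 first-place votes: Orange 0, Green 7, Blue 6, Yellow 5. Green and Blue advance.
Runoff: Green is ranked above Blue on 7 ballots, Blue above Green on 11.

Blue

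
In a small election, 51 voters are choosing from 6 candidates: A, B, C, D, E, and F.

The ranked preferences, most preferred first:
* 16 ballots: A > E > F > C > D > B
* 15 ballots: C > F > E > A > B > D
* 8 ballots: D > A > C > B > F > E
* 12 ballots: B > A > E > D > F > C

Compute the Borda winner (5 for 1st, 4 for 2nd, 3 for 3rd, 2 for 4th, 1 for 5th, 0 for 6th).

A

A: 16×5 + 15×2 + 8×4 + 12×4 = 190
B: 16×0 + 15×1 + 8×2 + 12×5 = 91
C: 16×2 + 15×5 + 8×3 + 12×0 = 131
D: 16×1 + 15×0 + 8×5 + 12×2 = 80
E: 16×4 + 15×3 + 8×0 + 12×3 = 145
F: 16×3 + 15×4 + 8×1 + 12×1 = 128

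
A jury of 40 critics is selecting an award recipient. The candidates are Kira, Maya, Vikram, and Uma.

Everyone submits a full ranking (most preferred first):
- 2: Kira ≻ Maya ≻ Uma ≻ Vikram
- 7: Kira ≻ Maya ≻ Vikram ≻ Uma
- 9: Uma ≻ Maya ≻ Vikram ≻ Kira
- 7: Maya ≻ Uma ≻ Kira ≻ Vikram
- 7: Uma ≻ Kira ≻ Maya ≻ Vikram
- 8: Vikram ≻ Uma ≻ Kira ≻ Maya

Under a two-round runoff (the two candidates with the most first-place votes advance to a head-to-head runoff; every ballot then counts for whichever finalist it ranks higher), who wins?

Uma

Round 1 first-place votes: Kira 9, Maya 7, Vikram 8, Uma 16. Uma and Kira advance.
Runoff: Uma is ranked above Kira on 31 ballots, Kira above Uma on 9.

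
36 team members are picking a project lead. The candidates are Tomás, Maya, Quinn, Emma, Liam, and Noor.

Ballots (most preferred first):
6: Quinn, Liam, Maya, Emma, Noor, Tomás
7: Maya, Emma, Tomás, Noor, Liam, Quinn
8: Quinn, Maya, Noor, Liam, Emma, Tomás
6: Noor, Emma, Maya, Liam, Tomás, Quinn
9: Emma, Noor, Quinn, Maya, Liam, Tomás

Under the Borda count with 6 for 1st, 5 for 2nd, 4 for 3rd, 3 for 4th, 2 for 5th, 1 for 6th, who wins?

Tomás: 6×1 + 7×4 + 8×1 + 6×2 + 9×1 = 63
Maya: 6×4 + 7×6 + 8×5 + 6×4 + 9×3 = 157
Quinn: 6×6 + 7×1 + 8×6 + 6×1 + 9×4 = 133
Emma: 6×3 + 7×5 + 8×2 + 6×5 + 9×6 = 153
Liam: 6×5 + 7×2 + 8×3 + 6×3 + 9×2 = 104
Noor: 6×2 + 7×3 + 8×4 + 6×6 + 9×5 = 146

Maya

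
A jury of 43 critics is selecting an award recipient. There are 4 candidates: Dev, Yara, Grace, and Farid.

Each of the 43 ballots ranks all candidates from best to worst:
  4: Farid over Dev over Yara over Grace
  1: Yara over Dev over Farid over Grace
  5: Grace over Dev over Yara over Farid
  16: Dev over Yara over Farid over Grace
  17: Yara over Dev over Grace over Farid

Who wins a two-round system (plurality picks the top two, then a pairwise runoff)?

Round 1 first-place votes: Dev 16, Yara 18, Grace 5, Farid 4. Yara and Dev advance.
Runoff: Yara is ranked above Dev on 18 ballots, Dev above Yara on 25.

Dev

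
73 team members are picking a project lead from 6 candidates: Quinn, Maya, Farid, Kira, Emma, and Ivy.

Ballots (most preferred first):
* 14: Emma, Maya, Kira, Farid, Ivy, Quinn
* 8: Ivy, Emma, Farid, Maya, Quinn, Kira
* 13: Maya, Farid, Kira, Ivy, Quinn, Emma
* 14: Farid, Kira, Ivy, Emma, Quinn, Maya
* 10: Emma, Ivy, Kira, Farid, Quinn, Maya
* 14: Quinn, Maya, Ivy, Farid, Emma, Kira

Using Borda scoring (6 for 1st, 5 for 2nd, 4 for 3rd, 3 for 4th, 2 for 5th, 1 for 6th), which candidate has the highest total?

Farid

Quinn: 14×1 + 8×2 + 13×2 + 14×2 + 10×2 + 14×6 = 188
Maya: 14×5 + 8×3 + 13×6 + 14×1 + 10×1 + 14×5 = 266
Farid: 14×3 + 8×4 + 13×5 + 14×6 + 10×3 + 14×3 = 295
Kira: 14×4 + 8×1 + 13×4 + 14×5 + 10×4 + 14×1 = 240
Emma: 14×6 + 8×5 + 13×1 + 14×3 + 10×6 + 14×2 = 267
Ivy: 14×2 + 8×6 + 13×3 + 14×4 + 10×5 + 14×4 = 277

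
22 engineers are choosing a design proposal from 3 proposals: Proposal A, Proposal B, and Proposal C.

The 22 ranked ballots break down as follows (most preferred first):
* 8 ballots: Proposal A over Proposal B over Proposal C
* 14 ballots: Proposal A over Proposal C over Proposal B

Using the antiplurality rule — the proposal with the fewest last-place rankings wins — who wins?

Last-place votes: Proposal A 0, Proposal B 14, Proposal C 8.

Proposal A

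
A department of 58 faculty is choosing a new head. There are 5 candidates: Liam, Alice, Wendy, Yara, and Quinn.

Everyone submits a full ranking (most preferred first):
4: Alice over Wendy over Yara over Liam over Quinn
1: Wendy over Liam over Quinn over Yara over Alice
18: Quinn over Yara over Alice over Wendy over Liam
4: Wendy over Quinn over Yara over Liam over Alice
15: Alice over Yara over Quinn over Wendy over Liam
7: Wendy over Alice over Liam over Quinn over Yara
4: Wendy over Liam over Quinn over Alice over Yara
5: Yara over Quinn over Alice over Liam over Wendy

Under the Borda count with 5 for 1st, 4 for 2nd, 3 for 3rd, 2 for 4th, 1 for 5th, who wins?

Alice

Liam: 4×2 + 1×4 + 18×1 + 4×2 + 15×1 + 7×3 + 4×4 + 5×2 = 100
Alice: 4×5 + 1×1 + 18×3 + 4×1 + 15×5 + 7×4 + 4×2 + 5×3 = 205
Wendy: 4×4 + 1×5 + 18×2 + 4×5 + 15×2 + 7×5 + 4×5 + 5×1 = 167
Yara: 4×3 + 1×2 + 18×4 + 4×3 + 15×4 + 7×1 + 4×1 + 5×5 = 194
Quinn: 4×1 + 1×3 + 18×5 + 4×4 + 15×3 + 7×2 + 4×3 + 5×4 = 204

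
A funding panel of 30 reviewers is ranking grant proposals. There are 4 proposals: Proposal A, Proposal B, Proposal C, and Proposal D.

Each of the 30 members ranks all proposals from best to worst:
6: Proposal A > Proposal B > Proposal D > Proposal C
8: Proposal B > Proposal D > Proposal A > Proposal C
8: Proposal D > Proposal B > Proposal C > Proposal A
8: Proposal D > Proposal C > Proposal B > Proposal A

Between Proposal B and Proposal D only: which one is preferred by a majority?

Proposal D

Proposal B is ranked above Proposal D on 14 ballots; Proposal D above Proposal B on 16.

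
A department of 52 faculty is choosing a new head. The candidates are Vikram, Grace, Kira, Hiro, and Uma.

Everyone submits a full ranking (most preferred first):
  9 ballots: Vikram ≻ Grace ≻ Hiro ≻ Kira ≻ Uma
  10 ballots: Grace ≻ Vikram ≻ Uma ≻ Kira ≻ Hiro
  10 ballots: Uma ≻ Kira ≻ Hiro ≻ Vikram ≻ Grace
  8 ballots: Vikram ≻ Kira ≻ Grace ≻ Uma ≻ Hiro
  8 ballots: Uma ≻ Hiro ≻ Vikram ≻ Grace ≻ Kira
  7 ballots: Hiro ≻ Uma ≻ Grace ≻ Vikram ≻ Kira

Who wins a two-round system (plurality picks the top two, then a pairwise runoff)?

Vikram

Round 1 first-place votes: Vikram 17, Grace 10, Kira 0, Hiro 7, Uma 18. Uma and Vikram advance.
Runoff: Uma is ranked above Vikram on 25 ballots, Vikram above Uma on 27.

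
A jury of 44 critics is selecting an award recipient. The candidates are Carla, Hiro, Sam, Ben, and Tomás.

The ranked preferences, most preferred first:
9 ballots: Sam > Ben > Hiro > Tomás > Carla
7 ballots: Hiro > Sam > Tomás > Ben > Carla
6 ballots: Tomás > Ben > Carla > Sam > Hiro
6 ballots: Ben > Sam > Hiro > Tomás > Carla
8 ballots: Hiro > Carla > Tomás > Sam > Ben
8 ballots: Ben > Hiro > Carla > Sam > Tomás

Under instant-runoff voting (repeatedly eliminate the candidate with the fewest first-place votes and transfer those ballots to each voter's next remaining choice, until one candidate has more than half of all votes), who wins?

Round 1: Carla 0, Hiro 15, Sam 9, Ben 14, Tomás 6. Carla eliminated.
Round 2: Hiro 15, Sam 9, Ben 14, Tomás 6. Tomás eliminated.
Round 3: Hiro 15, Sam 9, Ben 20. Sam eliminated.
Round 4: Hiro 15, Ben 29. Ben has a majority (≥23).

Ben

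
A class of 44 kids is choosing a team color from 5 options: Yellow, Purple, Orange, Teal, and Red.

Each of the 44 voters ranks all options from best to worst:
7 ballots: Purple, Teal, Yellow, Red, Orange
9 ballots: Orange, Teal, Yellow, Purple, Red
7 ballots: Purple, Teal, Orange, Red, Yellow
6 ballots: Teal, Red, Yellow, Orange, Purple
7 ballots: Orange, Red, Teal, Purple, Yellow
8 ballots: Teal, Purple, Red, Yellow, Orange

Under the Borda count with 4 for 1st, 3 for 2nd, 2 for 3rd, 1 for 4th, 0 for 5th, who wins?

Teal

Yellow: 7×2 + 9×2 + 7×0 + 6×2 + 7×0 + 8×1 = 52
Purple: 7×4 + 9×1 + 7×4 + 6×0 + 7×1 + 8×3 = 96
Orange: 7×0 + 9×4 + 7×2 + 6×1 + 7×4 + 8×0 = 84
Teal: 7×3 + 9×3 + 7×3 + 6×4 + 7×2 + 8×4 = 139
Red: 7×1 + 9×0 + 7×1 + 6×3 + 7×3 + 8×2 = 69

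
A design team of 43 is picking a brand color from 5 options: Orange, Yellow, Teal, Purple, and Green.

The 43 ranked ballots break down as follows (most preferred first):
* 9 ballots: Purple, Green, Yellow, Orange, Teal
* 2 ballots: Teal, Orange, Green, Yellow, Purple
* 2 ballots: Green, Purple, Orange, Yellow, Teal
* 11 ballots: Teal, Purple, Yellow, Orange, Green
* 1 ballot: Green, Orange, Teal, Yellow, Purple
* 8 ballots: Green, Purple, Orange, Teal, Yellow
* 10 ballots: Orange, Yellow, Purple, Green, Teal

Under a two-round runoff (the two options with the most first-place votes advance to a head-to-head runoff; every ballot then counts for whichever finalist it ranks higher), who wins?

Green

Round 1 first-place votes: Orange 10, Yellow 0, Teal 13, Purple 9, Green 11. Teal and Green advance.
Runoff: Teal is ranked above Green on 13 ballots, Green above Teal on 30.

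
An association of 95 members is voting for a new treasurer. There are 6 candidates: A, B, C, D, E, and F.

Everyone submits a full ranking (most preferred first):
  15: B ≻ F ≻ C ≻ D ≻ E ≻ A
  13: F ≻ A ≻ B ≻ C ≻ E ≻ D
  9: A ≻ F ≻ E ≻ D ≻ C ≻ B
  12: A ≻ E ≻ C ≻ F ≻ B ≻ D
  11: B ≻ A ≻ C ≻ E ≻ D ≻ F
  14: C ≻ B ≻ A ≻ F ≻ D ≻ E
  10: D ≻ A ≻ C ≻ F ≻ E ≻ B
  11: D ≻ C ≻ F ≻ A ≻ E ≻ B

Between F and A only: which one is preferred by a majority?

F is ranked above A on 39 ballots; A above F on 56.

A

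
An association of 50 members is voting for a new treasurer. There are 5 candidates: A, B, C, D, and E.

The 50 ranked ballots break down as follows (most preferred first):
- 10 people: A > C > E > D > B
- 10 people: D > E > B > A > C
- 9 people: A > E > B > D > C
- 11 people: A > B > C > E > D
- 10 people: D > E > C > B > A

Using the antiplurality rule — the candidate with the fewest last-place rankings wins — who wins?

E

Last-place votes: A 10, B 10, C 19, D 11, E 0.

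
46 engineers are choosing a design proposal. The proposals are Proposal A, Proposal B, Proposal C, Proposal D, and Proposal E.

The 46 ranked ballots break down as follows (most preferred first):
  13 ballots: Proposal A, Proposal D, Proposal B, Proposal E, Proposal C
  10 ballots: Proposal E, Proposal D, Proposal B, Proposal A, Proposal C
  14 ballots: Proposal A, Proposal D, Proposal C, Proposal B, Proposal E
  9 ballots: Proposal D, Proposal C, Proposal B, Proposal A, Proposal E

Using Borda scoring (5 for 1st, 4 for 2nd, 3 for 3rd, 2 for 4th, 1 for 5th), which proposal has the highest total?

Proposal A: 13×5 + 10×2 + 14×5 + 9×2 = 173
Proposal B: 13×3 + 10×3 + 14×2 + 9×3 = 124
Proposal C: 13×1 + 10×1 + 14×3 + 9×4 = 101
Proposal D: 13×4 + 10×4 + 14×4 + 9×5 = 193
Proposal E: 13×2 + 10×5 + 14×1 + 9×1 = 99

Proposal D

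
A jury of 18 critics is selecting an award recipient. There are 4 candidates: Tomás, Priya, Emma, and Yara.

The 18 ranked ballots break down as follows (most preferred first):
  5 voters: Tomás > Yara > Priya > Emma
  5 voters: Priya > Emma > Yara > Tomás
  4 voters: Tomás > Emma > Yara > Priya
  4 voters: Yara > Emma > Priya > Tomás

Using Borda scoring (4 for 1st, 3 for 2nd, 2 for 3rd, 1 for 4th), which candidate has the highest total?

Tomás: 5×4 + 5×1 + 4×4 + 4×1 = 45
Priya: 5×2 + 5×4 + 4×1 + 4×2 = 42
Emma: 5×1 + 5×3 + 4×3 + 4×3 = 44
Yara: 5×3 + 5×2 + 4×2 + 4×4 = 49

Yara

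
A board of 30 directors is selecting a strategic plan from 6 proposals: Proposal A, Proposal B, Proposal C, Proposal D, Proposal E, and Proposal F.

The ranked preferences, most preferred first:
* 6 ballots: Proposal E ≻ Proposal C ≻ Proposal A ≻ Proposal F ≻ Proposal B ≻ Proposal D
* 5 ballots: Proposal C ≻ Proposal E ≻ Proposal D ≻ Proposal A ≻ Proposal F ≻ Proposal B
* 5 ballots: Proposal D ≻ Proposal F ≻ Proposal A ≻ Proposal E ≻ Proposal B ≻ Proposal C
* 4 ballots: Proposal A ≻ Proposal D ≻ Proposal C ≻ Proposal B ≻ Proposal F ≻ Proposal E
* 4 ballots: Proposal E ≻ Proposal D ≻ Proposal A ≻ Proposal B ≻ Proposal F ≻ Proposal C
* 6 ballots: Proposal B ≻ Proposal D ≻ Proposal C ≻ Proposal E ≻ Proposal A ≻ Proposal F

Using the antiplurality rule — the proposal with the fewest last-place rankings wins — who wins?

Last-place votes: Proposal A 0, Proposal B 5, Proposal C 9, Proposal D 6, Proposal E 4, Proposal F 6.

Proposal A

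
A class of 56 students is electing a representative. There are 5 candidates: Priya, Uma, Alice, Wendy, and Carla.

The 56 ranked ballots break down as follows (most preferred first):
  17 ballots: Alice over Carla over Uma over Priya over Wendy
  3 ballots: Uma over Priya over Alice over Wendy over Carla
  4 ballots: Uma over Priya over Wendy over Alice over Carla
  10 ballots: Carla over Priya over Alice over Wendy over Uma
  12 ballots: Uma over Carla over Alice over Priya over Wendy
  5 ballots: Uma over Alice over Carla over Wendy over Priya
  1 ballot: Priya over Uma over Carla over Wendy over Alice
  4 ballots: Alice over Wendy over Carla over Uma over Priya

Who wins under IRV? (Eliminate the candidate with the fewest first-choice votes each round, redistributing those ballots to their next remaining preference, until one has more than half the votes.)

Round 1: Priya 1, Uma 24, Alice 21, Wendy 0, Carla 10. Wendy eliminated.
Round 2: Priya 1, Uma 24, Alice 21, Carla 10. Priya eliminated.
Round 3: Uma 25, Alice 21, Carla 10. Carla eliminated.
Round 4: Uma 25, Alice 31. Alice has a majority (≥29).

Alice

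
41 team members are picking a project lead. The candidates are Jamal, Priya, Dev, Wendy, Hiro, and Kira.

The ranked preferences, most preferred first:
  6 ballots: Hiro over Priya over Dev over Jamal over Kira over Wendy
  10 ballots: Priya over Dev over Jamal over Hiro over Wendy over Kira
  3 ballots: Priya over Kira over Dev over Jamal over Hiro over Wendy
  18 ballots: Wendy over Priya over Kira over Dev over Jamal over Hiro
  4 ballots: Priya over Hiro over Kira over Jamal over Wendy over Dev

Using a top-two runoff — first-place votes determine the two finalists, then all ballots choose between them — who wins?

Round 1 first-place votes: Jamal 0, Priya 17, Dev 0, Wendy 18, Hiro 6, Kira 0. Wendy and Priya advance.
Runoff: Wendy is ranked above Priya on 18 ballots, Priya above Wendy on 23.

Priya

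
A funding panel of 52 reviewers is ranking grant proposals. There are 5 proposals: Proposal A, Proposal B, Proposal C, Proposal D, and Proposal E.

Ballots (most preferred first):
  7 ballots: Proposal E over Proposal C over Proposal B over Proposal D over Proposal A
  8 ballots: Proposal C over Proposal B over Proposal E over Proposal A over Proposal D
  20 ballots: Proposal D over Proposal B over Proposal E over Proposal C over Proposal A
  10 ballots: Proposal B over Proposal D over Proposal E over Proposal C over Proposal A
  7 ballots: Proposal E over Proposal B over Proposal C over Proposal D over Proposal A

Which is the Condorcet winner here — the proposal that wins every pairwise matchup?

Proposal B vs Proposal A: 52–0
Proposal B vs Proposal C: 37–15
Proposal B vs Proposal D: 32–20
Proposal B vs Proposal E: 38–14
Proposal B beats every other proposal.

Proposal B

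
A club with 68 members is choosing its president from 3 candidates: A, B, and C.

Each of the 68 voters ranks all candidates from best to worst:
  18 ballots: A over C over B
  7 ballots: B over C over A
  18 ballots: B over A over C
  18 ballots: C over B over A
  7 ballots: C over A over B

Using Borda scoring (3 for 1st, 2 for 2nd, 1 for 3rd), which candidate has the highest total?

C

A: 18×3 + 7×1 + 18×2 + 18×1 + 7×2 = 129
B: 18×1 + 7×3 + 18×3 + 18×2 + 7×1 = 136
C: 18×2 + 7×2 + 18×1 + 18×3 + 7×3 = 143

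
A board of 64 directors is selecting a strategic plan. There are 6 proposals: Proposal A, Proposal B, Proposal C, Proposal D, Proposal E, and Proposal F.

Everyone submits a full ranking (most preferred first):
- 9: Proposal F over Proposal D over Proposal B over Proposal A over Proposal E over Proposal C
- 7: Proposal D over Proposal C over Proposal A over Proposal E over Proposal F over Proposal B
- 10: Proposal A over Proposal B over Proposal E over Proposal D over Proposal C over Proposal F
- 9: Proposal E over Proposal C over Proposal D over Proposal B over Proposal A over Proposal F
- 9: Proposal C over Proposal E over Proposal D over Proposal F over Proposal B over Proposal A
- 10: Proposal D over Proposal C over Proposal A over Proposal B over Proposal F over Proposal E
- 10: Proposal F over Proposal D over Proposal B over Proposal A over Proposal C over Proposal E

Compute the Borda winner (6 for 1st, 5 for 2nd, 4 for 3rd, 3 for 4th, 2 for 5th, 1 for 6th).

Proposal D

Proposal A: 9×3 + 7×4 + 10×6 + 9×2 + 9×1 + 10×4 + 10×3 = 212
Proposal B: 9×4 + 7×1 + 10×5 + 9×3 + 9×2 + 10×3 + 10×4 = 208
Proposal C: 9×1 + 7×5 + 10×2 + 9×5 + 9×6 + 10×5 + 10×2 = 233
Proposal D: 9×5 + 7×6 + 10×3 + 9×4 + 9×4 + 10×6 + 10×5 = 299
Proposal E: 9×2 + 7×3 + 10×4 + 9×6 + 9×5 + 10×1 + 10×1 = 198
Proposal F: 9×6 + 7×2 + 10×1 + 9×1 + 9×3 + 10×2 + 10×6 = 194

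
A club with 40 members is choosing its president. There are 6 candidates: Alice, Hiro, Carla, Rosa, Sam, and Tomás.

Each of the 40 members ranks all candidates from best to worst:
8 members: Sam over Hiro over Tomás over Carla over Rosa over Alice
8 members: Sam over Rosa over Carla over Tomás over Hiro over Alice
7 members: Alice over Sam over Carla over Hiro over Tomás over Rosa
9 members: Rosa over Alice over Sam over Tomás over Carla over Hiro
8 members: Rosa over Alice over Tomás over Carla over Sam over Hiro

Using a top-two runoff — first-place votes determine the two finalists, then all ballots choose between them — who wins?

Sam

Round 1 first-place votes: Alice 7, Hiro 0, Carla 0, Rosa 17, Sam 16, Tomás 0. Rosa and Sam advance.
Runoff: Rosa is ranked above Sam on 17 ballots, Sam above Rosa on 23.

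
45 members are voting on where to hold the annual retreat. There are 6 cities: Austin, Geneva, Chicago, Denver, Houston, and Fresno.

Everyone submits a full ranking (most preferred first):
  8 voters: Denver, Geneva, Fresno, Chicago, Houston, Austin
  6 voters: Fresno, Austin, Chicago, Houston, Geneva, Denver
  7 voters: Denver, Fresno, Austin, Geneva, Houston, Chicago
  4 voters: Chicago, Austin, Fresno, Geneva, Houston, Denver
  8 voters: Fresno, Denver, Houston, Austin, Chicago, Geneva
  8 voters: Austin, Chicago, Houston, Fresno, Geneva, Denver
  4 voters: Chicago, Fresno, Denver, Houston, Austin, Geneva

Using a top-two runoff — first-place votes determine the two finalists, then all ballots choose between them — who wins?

Fresno

Round 1 first-place votes: Austin 8, Geneva 0, Chicago 8, Denver 15, Houston 0, Fresno 14. Denver and Fresno advance.
Runoff: Denver is ranked above Fresno on 15 ballots, Fresno above Denver on 30.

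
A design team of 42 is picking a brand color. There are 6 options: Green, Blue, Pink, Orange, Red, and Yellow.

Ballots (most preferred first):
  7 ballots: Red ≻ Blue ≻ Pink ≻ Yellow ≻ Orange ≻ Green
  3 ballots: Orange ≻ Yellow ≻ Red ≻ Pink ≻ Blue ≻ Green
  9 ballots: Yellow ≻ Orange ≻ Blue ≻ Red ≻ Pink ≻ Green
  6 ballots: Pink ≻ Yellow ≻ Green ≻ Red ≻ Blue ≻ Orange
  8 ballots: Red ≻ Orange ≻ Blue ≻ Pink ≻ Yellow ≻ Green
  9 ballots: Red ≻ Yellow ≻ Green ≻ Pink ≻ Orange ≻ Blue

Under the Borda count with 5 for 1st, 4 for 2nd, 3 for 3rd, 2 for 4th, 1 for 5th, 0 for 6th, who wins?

Red

Green: 7×0 + 3×0 + 9×0 + 6×3 + 8×0 + 9×3 = 45
Blue: 7×4 + 3×1 + 9×3 + 6×1 + 8×3 + 9×0 = 88
Pink: 7×3 + 3×2 + 9×1 + 6×5 + 8×2 + 9×2 = 100
Orange: 7×1 + 3×5 + 9×4 + 6×0 + 8×4 + 9×1 = 99
Red: 7×5 + 3×3 + 9×2 + 6×2 + 8×5 + 9×5 = 159
Yellow: 7×2 + 3×4 + 9×5 + 6×4 + 8×1 + 9×4 = 139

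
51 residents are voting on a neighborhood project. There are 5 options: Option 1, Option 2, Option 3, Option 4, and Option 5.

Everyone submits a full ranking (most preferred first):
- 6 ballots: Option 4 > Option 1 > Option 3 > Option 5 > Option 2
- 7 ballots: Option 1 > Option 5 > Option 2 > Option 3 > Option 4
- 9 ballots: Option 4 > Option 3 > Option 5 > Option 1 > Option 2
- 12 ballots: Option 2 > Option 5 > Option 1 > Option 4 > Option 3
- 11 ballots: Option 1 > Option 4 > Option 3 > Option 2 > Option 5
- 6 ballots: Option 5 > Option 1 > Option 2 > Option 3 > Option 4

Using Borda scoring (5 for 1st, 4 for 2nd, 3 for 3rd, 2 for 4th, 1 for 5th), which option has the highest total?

Option 1

Option 1: 6×4 + 7×5 + 9×2 + 12×3 + 11×5 + 6×4 = 192
Option 2: 6×1 + 7×3 + 9×1 + 12×5 + 11×2 + 6×3 = 136
Option 3: 6×3 + 7×2 + 9×4 + 12×1 + 11×3 + 6×2 = 125
Option 4: 6×5 + 7×1 + 9×5 + 12×2 + 11×4 + 6×1 = 156
Option 5: 6×2 + 7×4 + 9×3 + 12×4 + 11×1 + 6×5 = 156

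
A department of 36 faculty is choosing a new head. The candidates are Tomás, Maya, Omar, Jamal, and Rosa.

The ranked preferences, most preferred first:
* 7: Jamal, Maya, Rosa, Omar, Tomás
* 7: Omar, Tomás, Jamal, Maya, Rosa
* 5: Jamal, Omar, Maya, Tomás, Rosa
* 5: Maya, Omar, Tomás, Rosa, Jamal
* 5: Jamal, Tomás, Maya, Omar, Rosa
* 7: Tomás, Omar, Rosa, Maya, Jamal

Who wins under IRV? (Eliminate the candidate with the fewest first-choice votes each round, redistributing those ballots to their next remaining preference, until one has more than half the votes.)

Round 1: Tomás 7, Maya 5, Omar 7, Jamal 17, Rosa 0. Rosa eliminated.
Round 2: Tomás 7, Maya 5, Omar 7, Jamal 17. Maya eliminated.
Round 3: Tomás 7, Omar 12, Jamal 17. Tomás eliminated.
Round 4: Omar 19, Jamal 17. Omar has a majority (≥19).

Omar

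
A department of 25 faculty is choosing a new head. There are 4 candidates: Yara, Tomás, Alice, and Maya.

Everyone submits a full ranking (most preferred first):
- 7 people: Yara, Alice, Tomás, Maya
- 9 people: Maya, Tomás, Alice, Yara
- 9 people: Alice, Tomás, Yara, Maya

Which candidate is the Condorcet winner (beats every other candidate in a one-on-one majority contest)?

Alice

Alice vs Yara: 18–7
Alice vs Tomás: 16–9
Alice vs Maya: 16–9
Alice beats every other candidate.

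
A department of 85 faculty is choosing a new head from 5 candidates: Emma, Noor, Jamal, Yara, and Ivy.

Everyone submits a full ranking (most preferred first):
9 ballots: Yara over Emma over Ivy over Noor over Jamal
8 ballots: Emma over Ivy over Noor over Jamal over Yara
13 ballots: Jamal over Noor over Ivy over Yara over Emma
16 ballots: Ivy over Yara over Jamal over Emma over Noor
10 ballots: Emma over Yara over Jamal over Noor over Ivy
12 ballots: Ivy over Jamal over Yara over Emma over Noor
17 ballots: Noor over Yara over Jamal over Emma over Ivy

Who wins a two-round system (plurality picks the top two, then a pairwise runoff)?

Emma

Round 1 first-place votes: Emma 18, Noor 17, Jamal 13, Yara 9, Ivy 28. Ivy and Emma advance.
Runoff: Ivy is ranked above Emma on 41 ballots, Emma above Ivy on 44.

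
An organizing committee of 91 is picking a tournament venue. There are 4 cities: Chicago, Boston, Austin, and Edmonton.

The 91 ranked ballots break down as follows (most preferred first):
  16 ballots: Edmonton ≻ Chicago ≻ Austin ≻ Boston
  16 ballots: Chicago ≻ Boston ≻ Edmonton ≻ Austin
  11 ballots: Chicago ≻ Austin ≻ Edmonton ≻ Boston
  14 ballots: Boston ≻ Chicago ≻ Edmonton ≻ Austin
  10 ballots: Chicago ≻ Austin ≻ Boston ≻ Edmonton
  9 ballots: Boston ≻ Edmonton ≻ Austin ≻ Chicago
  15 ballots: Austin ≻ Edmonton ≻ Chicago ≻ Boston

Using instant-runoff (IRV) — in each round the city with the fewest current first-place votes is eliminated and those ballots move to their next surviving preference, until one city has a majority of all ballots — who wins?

Chicago

Round 1: Chicago 37, Boston 23, Austin 15, Edmonton 16. Austin eliminated.
Round 2: Chicago 37, Boston 23, Edmonton 31. Boston eliminated.
Round 3: Chicago 51, Edmonton 40. Chicago has a majority (≥46).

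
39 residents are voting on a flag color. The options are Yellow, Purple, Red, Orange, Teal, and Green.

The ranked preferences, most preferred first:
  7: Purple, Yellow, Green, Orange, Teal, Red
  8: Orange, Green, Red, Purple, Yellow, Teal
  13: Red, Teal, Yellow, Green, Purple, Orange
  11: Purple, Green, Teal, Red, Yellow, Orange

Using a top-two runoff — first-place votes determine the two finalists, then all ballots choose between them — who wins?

Red

Round 1 first-place votes: Yellow 0, Purple 18, Red 13, Orange 8, Teal 0, Green 0. Purple and Red advance.
Runoff: Purple is ranked above Red on 18 ballots, Red above Purple on 21.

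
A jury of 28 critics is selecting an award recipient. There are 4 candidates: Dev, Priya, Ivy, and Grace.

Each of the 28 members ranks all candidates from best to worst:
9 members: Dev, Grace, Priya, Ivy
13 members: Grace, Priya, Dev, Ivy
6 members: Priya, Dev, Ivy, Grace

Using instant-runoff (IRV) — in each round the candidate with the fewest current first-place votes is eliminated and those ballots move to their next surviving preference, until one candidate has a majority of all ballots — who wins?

Round 1: Dev 9, Priya 6, Ivy 0, Grace 13. Ivy eliminated.
Round 2: Dev 9, Priya 6, Grace 13. Priya eliminated.
Round 3: Dev 15, Grace 13. Dev has a majority (≥15).

Dev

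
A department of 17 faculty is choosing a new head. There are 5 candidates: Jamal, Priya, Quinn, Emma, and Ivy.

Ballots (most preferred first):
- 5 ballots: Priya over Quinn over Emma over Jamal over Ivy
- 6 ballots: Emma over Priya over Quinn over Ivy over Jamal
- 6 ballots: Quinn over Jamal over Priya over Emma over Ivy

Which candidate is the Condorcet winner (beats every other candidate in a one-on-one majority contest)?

Priya vs Jamal: 11–6
Priya vs Quinn: 11–6
Priya vs Emma: 11–6
Priya vs Ivy: 17–0
Priya beats every other candidate.

Priya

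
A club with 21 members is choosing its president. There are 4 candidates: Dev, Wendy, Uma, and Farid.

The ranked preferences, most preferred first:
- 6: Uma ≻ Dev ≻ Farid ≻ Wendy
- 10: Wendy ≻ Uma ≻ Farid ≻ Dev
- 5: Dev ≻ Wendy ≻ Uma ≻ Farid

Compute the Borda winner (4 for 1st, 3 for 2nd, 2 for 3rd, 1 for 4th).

Uma

Dev: 6×3 + 10×1 + 5×4 = 48
Wendy: 6×1 + 10×4 + 5×3 = 61
Uma: 6×4 + 10×3 + 5×2 = 64
Farid: 6×2 + 10×2 + 5×1 = 37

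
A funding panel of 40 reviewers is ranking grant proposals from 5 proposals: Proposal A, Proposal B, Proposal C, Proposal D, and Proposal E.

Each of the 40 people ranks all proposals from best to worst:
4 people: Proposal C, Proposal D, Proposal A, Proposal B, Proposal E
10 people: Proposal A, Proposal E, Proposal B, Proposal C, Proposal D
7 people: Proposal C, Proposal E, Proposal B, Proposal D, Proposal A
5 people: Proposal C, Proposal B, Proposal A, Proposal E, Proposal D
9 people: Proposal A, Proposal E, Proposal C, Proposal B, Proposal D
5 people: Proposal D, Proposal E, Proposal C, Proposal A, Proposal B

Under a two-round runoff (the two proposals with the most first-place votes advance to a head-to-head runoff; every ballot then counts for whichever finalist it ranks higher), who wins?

Proposal C

Round 1 first-place votes: Proposal A 19, Proposal B 0, Proposal C 16, Proposal D 5, Proposal E 0. Proposal A and Proposal C advance.
Runoff: Proposal A is ranked above Proposal C on 19 ballots, Proposal C above Proposal A on 21.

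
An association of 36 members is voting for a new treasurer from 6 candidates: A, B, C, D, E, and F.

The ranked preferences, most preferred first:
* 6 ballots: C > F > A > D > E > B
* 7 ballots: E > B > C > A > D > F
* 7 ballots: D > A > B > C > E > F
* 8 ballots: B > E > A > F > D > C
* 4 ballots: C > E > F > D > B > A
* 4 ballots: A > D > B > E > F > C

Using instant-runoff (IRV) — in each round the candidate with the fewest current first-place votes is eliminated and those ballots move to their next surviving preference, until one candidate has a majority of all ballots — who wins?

D

Round 1: A 4, B 8, C 10, D 7, E 7, F 0. F eliminated.
Round 2: A 4, B 8, C 10, D 7, E 7. A eliminated.
Round 3: B 8, C 10, D 11, E 7. E eliminated.
Round 4: B 15, C 10, D 11. C eliminated.
Round 5: B 15, D 21. D has a majority (≥19).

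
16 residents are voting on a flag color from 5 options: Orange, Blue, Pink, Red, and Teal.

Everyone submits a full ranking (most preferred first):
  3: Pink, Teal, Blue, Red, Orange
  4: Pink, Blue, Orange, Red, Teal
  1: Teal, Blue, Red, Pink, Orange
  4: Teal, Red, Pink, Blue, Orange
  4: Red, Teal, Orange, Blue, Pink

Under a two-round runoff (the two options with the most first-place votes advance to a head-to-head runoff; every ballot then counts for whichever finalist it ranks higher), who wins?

Teal

Round 1 first-place votes: Orange 0, Blue 0, Pink 7, Red 4, Teal 5. Pink and Teal advance.
Runoff: Pink is ranked above Teal on 7 ballots, Teal above Pink on 9.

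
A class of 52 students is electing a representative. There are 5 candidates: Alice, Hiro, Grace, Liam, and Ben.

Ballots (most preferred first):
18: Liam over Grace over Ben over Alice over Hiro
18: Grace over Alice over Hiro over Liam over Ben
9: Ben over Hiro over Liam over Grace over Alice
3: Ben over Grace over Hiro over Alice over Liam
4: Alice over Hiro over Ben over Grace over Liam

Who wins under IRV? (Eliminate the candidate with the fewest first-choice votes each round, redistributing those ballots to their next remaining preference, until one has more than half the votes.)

Round 1: Alice 4, Hiro 0, Grace 18, Liam 18, Ben 12. Hiro eliminated.
Round 2: Alice 4, Grace 18, Liam 18, Ben 12. Alice eliminated.
Round 3: Grace 18, Liam 18, Ben 16. Ben eliminated.
Round 4: Grace 25, Liam 27. Liam has a majority (≥27).

Liam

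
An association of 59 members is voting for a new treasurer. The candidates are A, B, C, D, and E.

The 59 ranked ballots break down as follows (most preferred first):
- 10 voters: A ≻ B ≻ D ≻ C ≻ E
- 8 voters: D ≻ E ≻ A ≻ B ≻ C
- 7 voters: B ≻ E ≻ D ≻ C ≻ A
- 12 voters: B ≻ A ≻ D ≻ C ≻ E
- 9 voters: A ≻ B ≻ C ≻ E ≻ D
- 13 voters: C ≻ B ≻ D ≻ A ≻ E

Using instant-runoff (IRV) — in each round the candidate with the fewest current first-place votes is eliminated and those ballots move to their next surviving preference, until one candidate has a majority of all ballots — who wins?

Round 1: A 19, B 19, C 13, D 8, E 0. E eliminated.
Round 2: A 19, B 19, C 13, D 8. D eliminated.
Round 3: A 27, B 19, C 13. C eliminated.
Round 4: A 27, B 32. B has a majority (≥30).

B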